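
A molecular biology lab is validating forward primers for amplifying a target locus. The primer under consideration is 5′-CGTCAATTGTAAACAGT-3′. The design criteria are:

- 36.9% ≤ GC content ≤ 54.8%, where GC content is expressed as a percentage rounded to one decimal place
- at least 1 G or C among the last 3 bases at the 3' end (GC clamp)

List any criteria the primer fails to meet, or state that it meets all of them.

Fails: GC content.

Base counts: A=6, T=5, G=3, C=3 (length 17).
GC content: GC 6/17 = 35.3%, outside 36.9–54.8% ✗
GC clamp: 3' end AGT has 1 G/C ✓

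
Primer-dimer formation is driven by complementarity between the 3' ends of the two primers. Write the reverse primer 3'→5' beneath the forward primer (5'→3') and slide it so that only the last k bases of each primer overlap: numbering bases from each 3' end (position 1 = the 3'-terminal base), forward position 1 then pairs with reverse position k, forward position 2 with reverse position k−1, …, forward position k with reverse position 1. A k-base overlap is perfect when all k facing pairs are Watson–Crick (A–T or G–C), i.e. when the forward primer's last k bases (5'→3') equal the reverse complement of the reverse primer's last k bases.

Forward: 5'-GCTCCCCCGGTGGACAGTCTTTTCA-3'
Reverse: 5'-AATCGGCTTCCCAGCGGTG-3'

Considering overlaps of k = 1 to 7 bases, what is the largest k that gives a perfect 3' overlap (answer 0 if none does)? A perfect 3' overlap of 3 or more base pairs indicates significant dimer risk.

Last 7 bases (5'→3') — forward …CTTTTCA, reverse …AGCGGTG.
Reverse complement of the reverse primer's last 7 bases: CACCGCT; its first k bases are the reverse complement of the reverse primer's last k bases, so a perfect k-base overlap needs the forward primer's last k bases to equal them.
Comparing (forward last k vs required): k=1: A vs C ✗; k=2: CA vs CA ✓; k=3: TCA vs CAC ✗; k=4: TTCA vs CACC ✗; k=5: TTTCA vs CACCG ✗; k=6: TTTTCA vs CACCGC ✗; k=7: CTTTTCA vs CACCGCT ✗.
Only k = 2 is perfect, so the longest perfect 3' overlap is 2.

Longest perfect overlap: 2 complementary base pairs; below the dimer-risk threshold (threshold 3).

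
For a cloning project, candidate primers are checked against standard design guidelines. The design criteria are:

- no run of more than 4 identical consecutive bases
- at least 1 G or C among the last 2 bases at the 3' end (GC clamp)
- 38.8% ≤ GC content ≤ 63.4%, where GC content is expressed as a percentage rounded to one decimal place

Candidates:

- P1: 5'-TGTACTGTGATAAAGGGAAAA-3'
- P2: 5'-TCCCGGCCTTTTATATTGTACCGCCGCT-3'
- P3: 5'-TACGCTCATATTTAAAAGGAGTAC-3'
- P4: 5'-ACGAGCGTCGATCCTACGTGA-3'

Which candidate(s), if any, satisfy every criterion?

P1 (21 nt, A=9 T=5 G=6 C=1): longest run = 4 ✓; 3' end AA has 0 G/C, need ≥1 ✗; GC 7/21 = 33.3%, outside 38.8–63.4% ✗ — fails.
P2 (28 nt, A=3 T=10 G=5 C=10): longest run = 4 ✓; 3' end CT has 1 G/C ✓; GC 15/28 = 53.6% ✓ — passes.
P3 (24 nt, A=9 T=7 G=4 C=4): longest run = 4 ✓; 3' end AC has 1 G/C ✓; GC 8/24 = 33.3%, outside 38.8–63.4% ✗ — fails.
P4 (21 nt, A=5 T=4 G=6 C=6): longest run = 2 ✓; 3' end GA has 1 G/C ✓; GC 12/21 = 57.1% ✓ — passes.

P2 and P4.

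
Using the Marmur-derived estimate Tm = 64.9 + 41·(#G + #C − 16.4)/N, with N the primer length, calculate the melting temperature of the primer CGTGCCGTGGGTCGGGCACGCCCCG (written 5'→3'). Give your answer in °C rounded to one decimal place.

Base counts: A=1, T=3, G=11, C=10; G+C = 21, N = 25.
Tm = 64.9 + 41·(21 − 16.4)/25 = 64.9 + 188.60/25 = 72.4°C.

72.4°C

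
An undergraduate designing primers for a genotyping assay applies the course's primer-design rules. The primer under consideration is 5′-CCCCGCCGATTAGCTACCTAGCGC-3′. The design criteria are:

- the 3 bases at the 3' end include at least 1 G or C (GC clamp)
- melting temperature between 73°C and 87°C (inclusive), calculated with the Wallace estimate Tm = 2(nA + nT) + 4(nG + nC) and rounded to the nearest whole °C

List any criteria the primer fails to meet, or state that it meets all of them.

Meets all criteria.

Base counts: A=4, T=4, G=5, C=11 (length 24).
GC clamp: 3' end CGC has 3 G/C ✓
Tm: Tm = 2·8 + 4·16 = 80°C ✓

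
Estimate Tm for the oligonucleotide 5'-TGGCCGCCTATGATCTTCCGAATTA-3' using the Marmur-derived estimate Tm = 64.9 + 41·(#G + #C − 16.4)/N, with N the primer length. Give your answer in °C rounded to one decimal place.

57.7°C

Base counts: A=5, T=8, G=5, C=7; G+C = 12, N = 25.
Tm = 64.9 + 41·(12 − 16.4)/25 = 64.9 + -180.40/25 = 57.7°C.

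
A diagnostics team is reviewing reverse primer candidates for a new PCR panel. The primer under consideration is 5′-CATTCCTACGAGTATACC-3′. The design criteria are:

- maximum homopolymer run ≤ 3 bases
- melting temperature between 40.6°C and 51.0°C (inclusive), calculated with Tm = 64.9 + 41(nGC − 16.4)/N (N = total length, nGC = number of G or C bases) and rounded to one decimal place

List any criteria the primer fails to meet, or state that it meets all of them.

Meets all criteria.

Base counts: A=5, T=5, G=2, C=6 (length 18).
homopolymer run: longest run = 2 ✓
Tm: Tm = 64.9 + 41·(8 − 16.4)/18 = 45.8°C ✓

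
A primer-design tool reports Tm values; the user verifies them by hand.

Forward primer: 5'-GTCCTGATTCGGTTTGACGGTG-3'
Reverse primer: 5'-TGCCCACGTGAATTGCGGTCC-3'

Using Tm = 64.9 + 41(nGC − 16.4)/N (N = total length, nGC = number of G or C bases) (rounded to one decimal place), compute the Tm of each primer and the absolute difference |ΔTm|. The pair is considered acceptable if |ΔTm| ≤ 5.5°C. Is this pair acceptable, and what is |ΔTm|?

Forward: G+C = 12, N = 22 → Tm = 64.9 + 41·(12 − 16.4)/22 = 56.7°C.
Reverse: G+C = 13, N = 21 → Tm = 64.9 + 41·(13 − 16.4)/21 = 58.3°C.
|ΔTm| = |56.7 − 58.3| = 1.6°C, ≤ 5.5°C.

|ΔTm| = 1.6°C; the pair is acceptable.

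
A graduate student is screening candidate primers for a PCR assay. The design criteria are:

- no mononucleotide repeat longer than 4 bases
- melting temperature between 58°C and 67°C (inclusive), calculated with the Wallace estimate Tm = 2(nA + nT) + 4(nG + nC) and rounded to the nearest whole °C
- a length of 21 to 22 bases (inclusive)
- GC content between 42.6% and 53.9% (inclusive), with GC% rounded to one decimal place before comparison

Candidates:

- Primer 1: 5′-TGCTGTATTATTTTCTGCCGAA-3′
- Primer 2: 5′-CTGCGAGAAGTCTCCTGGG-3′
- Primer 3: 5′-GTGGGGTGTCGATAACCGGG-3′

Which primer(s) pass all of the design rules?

None of the candidates satisfy all criteria.

Primer 1 (22 nt, A=4 T=10 G=4 C=4): longest run = 4 ✓; Tm = 2·14 + 4·8 = 60°C ✓; length 22 ✓; GC 8/22 = 36.4%, outside 42.6–53.9% ✗ — fails.
Primer 2 (19 nt, A=3 T=4 G=7 C=5): longest run = 3 ✓; Tm = 2·7 + 4·12 = 62°C ✓; length 19, outside 21–22 ✗; GC 12/19 = 63.2%, outside 42.6–53.9% ✗ — fails.
Primer 3 (20 nt, A=3 T=4 G=10 C=3): longest run = 4 ✓; Tm = 2·7 + 4·13 = 66°C ✓; length 20, outside 21–22 ✗; GC 13/20 = 65.0%, outside 42.6–53.9% ✗ — fails.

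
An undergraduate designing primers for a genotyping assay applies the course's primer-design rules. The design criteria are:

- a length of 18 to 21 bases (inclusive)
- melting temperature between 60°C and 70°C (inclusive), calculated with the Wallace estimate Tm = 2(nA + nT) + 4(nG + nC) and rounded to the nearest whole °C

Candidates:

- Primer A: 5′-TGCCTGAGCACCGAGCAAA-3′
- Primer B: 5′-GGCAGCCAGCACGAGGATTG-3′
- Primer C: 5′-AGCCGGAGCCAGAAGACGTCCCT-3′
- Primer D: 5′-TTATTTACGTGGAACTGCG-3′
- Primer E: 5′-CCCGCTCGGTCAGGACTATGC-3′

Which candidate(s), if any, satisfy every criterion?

Primer A, Primer B and Primer E.

Primer A (19 nt, A=6 T=2 G=5 C=6): length 19 ✓; Tm = 2·8 + 4·11 = 60°C ✓ — passes.
Primer B (20 nt, A=5 T=2 G=8 C=5): length 20 ✓; Tm = 2·7 + 4·13 = 66°C ✓ — passes.
Primer C (23 nt, A=6 T=2 G=7 C=8): length 23, outside 18–21 ✗; Tm = 2·8 + 4·15 = 76°C, outside 60–70°C ✗ — fails.
Primer D (19 nt, A=4 T=7 G=5 C=3): length 19 ✓; Tm = 2·11 + 4·8 = 54°C, outside 60–70°C ✗ — fails.
Primer E (21 nt, A=3 T=4 G=6 C=8): length 21 ✓; Tm = 2·7 + 4·14 = 70°C ✓ — passes.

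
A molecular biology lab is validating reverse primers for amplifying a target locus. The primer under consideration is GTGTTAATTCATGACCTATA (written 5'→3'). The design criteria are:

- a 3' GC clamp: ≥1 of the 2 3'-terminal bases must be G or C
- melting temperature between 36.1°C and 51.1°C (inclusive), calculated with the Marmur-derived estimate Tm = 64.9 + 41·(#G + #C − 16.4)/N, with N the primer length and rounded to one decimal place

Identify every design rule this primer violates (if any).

Base counts: A=6, T=8, G=3, C=3 (length 20).
GC clamp: 3' end TA has 0 G/C, need ≥1 ✗
Tm: Tm = 64.9 + 41·(6 − 16.4)/20 = 43.6°C ✓

Fails: GC clamp.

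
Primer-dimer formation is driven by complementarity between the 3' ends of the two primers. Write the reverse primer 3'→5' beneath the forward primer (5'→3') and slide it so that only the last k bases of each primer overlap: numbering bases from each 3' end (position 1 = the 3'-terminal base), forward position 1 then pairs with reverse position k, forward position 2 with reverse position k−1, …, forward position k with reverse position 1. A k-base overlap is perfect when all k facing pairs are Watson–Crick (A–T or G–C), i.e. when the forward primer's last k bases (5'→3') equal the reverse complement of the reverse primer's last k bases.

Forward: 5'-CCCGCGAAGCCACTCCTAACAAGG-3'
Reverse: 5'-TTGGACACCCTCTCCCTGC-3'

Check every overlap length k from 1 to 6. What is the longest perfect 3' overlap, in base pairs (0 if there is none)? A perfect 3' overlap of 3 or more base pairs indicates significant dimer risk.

Longest perfect overlap: 1 complementary base pair; below the dimer-risk threshold (threshold 3).

Last 6 bases (5'→3') — forward …ACAAGG, reverse …CCCTGC.
Reverse complement of the reverse primer's last 6 bases: GCAGGG; its first k bases are the reverse complement of the reverse primer's last k bases, so a perfect k-base overlap needs the forward primer's last k bases to equal them.
Comparing (forward last k vs required): k=1: G vs G ✓; k=2: GG vs GC ✗; k=3: AGG vs GCA ✗; k=4: AAGG vs GCAG ✗; k=5: CAAGG vs GCAGG ✗; k=6: ACAAGG vs GCAGGG ✗.
Only k = 1 is perfect, so the longest perfect 3' overlap is 1.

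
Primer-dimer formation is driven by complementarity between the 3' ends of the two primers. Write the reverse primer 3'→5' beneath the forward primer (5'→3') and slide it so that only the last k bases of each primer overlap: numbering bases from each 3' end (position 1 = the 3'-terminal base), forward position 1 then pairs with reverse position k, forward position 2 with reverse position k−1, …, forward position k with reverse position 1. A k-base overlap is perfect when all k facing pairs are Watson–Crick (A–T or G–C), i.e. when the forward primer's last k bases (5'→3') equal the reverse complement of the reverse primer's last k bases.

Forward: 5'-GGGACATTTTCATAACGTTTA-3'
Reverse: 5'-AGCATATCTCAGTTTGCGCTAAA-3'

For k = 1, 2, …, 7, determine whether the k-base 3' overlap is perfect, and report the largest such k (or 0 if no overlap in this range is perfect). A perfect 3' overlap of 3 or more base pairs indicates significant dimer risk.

Longest perfect overlap: 4 complementary base pairs; significant dimer risk (threshold 3).

Last 7 bases (5'→3') — forward …ACGTTTA, reverse …CGCTAAA.
Reverse complement of the reverse primer's last 7 bases: TTTAGCG; its first k bases are the reverse complement of the reverse primer's last k bases, so a perfect k-base overlap needs the forward primer's last k bases to equal them.
Comparing (forward last k vs required): k=1: A vs T ✗; k=2: TA vs TT ✗; k=3: TTA vs TTT ✗; k=4: TTTA vs TTTA ✓; k=5: GTTTA vs TTTAG ✗; k=6: CGTTTA vs TTTAGC ✗; k=7: ACGTTTA vs TTTAGCG ✗.
Only k = 4 is perfect, so the longest perfect 3' overlap is 4.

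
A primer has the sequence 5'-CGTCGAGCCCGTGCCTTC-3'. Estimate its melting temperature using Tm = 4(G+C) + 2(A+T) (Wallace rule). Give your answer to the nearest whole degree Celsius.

Base counts: A=1, T=4, G=5, C=8 (length 18).
Tm = 2·(1+4) + 4·(5+8) = 2·5 + 4·13 = 10 + 52 = 62°C.

62°C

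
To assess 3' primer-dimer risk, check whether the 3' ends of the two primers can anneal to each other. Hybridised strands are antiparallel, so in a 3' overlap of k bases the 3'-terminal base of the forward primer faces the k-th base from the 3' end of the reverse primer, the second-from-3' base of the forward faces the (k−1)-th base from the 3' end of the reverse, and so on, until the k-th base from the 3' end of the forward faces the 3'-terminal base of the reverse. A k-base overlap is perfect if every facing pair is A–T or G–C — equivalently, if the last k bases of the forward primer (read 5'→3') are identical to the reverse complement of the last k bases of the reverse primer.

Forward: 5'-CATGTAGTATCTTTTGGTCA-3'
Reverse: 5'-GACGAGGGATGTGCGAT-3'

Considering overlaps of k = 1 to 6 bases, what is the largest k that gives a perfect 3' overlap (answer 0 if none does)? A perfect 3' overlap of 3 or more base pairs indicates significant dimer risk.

Longest perfect overlap: 1 complementary base pair; below the dimer-risk threshold (threshold 3).

Last 6 bases (5'→3') — forward …TGGTCA, reverse …TGCGAT.
Reverse complement of the reverse primer's last 6 bases: ATCGCA; its first k bases are the reverse complement of the reverse primer's last k bases, so a perfect k-base overlap needs the forward primer's last k bases to equal them.
Comparing (forward last k vs required): k=1: A vs A ✓; k=2: CA vs AT ✗; k=3: TCA vs ATC ✗; k=4: GTCA vs ATCG ✗; k=5: GGTCA vs ATCGC ✗; k=6: TGGTCA vs ATCGCA ✗.
Only k = 1 is perfect, so the longest perfect 3' overlap is 1.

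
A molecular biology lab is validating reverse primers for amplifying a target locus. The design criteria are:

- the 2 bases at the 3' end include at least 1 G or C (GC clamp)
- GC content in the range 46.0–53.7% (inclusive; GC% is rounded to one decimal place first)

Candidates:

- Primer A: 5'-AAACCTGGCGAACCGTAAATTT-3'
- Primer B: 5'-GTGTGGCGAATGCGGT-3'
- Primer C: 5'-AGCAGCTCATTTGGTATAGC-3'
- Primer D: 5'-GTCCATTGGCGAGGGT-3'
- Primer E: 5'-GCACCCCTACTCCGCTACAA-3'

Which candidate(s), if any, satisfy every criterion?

Primer A (22 nt, A=8 T=5 G=4 C=5): 3' end TT has 0 G/C, need ≥1 ✗; GC 9/22 = 40.9%, outside 46.0–53.7% ✗ — fails.
Primer B (16 nt, A=2 T=4 G=8 C=2): 3' end GT has 1 G/C ✓; GC 10/16 = 62.5%, outside 46.0–53.7% ✗ — fails.
Primer C (20 nt, A=5 T=6 G=5 C=4): 3' end GC has 2 G/C ✓; GC 9/20 = 45.0%, outside 46.0–53.7% ✗ — fails.
Primer D (16 nt, A=2 T=4 G=7 C=3): 3' end GT has 1 G/C ✓; GC 10/16 = 62.5%, outside 46.0–53.7% ✗ — fails.
Primer E (20 nt, A=5 T=3 G=2 C=10): 3' end AA has 0 G/C, need ≥1 ✗; GC 12/20 = 60.0%, outside 46.0–53.7% ✗ — fails.

None of the candidates satisfy all criteria.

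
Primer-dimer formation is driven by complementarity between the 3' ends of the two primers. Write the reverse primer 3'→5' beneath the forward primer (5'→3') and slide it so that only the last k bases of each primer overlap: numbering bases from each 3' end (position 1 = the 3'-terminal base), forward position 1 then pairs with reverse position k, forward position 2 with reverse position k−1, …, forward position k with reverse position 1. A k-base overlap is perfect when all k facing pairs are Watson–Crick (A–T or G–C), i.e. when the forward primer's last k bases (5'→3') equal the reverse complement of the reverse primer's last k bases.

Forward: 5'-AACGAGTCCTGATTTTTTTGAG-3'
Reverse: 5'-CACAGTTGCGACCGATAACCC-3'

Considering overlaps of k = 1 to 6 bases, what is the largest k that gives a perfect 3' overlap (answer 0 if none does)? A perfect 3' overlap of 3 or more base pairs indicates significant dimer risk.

Longest perfect overlap: 1 complementary base pair; below the dimer-risk threshold (threshold 3).

Last 6 bases (5'→3') — forward …TTTGAG, reverse …TAACCC.
Reverse complement of the reverse primer's last 6 bases: GGGTTA; its first k bases are the reverse complement of the reverse primer's last k bases, so a perfect k-base overlap needs the forward primer's last k bases to equal them.
Comparing (forward last k vs required): k=1: G vs G ✓; k=2: AG vs GG ✗; k=3: GAG vs GGG ✗; k=4: TGAG vs GGGT ✗; k=5: TTGAG vs GGGTT ✗; k=6: TTTGAG vs GGGTTA ✗.
Only k = 1 is perfect, so the longest perfect 3' overlap is 1.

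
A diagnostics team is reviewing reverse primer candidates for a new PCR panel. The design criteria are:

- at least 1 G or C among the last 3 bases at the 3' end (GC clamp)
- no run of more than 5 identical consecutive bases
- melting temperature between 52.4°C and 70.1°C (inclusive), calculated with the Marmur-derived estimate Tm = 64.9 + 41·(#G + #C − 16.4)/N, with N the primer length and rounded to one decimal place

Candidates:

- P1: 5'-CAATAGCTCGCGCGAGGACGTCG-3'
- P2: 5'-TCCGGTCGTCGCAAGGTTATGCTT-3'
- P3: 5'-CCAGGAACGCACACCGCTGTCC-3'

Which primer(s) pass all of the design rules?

P1, P2 and P3.

P1 (23 nt, A=5 T=3 G=8 C=7): 3' end TCG has 2 G/C ✓; longest run = 2 ✓; Tm = 64.9 + 41·(15 − 16.4)/23 = 62.4°C ✓ — passes.
P2 (24 nt, A=3 T=8 G=7 C=6): 3' end CTT has 1 G/C ✓; longest run = 2 ✓; Tm = 64.9 + 41·(13 − 16.4)/24 = 59.1°C ✓ — passes.
P3 (22 nt, A=5 T=2 G=5 C=10): 3' end TCC has 2 G/C ✓; longest run = 2 ✓; Tm = 64.9 + 41·(15 − 16.4)/22 = 62.3°C ✓ — passes.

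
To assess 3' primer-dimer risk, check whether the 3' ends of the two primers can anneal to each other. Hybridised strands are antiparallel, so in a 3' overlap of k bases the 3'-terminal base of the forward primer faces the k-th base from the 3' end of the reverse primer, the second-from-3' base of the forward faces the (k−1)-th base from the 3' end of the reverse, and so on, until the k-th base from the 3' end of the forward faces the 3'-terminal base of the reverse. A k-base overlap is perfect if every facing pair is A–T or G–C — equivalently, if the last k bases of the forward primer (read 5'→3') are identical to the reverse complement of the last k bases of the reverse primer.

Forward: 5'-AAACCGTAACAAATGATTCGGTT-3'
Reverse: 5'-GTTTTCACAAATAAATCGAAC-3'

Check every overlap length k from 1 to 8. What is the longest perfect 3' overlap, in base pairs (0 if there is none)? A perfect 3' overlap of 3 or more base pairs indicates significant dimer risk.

Longest perfect overlap: 3 complementary base pairs; significant dimer risk (threshold 3).

Last 8 bases (5'→3') — forward …ATTCGGTT, reverse …AATCGAAC.
Reverse complement of the reverse primer's last 8 bases: GTTCGATT; its first k bases are the reverse complement of the reverse primer's last k bases, so a perfect k-base overlap needs the forward primer's last k bases to equal them.
Comparing (forward last k vs required): k=1: T vs G ✗; k=2: TT vs GT ✗; k=3: GTT vs GTT ✓; k=4: GGTT vs GTTC ✗; k=5: CGGTT vs GTTCG ✗; k=6: TCGGTT vs GTTCGA ✗; k=7: TTCGGTT vs GTTCGAT ✗; k=8: ATTCGGTT vs GTTCGATT ✗.
Only k = 3 is perfect, so the longest perfect 3' overlap is 3.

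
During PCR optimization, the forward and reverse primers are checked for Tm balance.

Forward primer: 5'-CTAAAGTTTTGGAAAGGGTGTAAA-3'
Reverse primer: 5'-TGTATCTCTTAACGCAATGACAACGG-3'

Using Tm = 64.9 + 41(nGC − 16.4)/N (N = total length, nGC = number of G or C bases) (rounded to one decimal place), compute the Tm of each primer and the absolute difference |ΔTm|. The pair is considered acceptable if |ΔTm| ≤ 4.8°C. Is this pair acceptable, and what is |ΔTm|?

Forward: G+C = 8, N = 24 → Tm = 64.9 + 41·(8 − 16.4)/24 = 50.6°C.
Reverse: G+C = 11, N = 26 → Tm = 64.9 + 41·(11 − 16.4)/26 = 56.4°C.
|ΔTm| = |50.6 − 56.4| = 5.8°C, > 4.8°C.

|ΔTm| = 5.8°C; the pair is not acceptable.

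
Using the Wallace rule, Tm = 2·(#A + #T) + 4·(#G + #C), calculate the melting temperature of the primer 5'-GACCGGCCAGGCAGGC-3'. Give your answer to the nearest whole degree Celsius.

58°C

Base counts: A=3, T=0, G=7, C=6 (length 16).
Tm = 2·(3+0) + 4·(7+6) = 2·3 + 4·13 = 6 + 52 = 58°C.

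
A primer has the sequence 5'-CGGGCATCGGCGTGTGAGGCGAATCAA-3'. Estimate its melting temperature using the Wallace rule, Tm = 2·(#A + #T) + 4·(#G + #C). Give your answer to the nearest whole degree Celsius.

88°C

Base counts: A=6, T=4, G=11, C=6 (length 27).
Tm = 2·(6+4) + 4·(11+6) = 2·10 + 4·17 = 20 + 68 = 88°C.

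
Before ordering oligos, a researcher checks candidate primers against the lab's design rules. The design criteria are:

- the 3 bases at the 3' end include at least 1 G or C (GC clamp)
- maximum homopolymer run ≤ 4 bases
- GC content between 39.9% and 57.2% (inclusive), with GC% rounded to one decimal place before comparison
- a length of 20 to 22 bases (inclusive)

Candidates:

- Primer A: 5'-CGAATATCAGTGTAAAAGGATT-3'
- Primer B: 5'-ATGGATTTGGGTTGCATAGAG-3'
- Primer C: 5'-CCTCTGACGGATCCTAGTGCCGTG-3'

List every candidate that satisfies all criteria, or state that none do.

Primer B only.

Primer A (22 nt, A=9 T=6 G=5 C=2): 3' end ATT has 0 G/C, need ≥1 ✗; longest run = 4 ✓; GC 7/22 = 31.8%, outside 39.9–57.2% ✗; length 22 ✓ — fails.
Primer B (21 nt, A=5 T=7 G=8 C=1): 3' end GAG has 2 G/C ✓; longest run = 3 ✓; GC 9/21 = 42.9% ✓; length 21 ✓ — passes.
Primer C (24 nt, A=3 T=6 G=7 C=8): 3' end GTG has 2 G/C ✓; longest run = 2 ✓; GC 15/24 = 62.5%, outside 39.9–57.2% ✗; length 24, outside 20–22 ✗ — fails.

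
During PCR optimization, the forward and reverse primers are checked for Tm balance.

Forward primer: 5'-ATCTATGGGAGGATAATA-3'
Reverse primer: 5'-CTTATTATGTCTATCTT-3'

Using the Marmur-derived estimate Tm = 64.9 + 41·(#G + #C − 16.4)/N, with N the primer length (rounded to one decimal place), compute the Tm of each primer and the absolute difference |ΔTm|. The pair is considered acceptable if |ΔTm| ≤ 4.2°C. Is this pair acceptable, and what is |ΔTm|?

|ΔTm| = 6.2°C; the pair is not acceptable.

Forward: G+C = 6, N = 18 → Tm = 64.9 + 41·(6 − 16.4)/18 = 41.2°C.
Reverse: G+C = 4, N = 17 → Tm = 64.9 + 41·(4 − 16.4)/17 = 35.0°C.
|ΔTm| = |41.2 − 35.0| = 6.2°C, > 4.2°C.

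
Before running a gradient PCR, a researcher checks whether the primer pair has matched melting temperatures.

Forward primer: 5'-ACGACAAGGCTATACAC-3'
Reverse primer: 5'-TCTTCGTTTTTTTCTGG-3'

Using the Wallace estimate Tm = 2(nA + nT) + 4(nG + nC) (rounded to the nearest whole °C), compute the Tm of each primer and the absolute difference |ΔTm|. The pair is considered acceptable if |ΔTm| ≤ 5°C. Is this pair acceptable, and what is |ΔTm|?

Forward: A=7 T=2 G=3 C=5 → Tm = 2·9 + 4·8 = 50°C.
Reverse: A=0 T=11 G=3 C=3 → Tm = 2·11 + 4·6 = 46°C.
|ΔTm| = |50 − 46| = 4°C, ≤ 5°C.

|ΔTm| = 4°C; the pair is acceptable.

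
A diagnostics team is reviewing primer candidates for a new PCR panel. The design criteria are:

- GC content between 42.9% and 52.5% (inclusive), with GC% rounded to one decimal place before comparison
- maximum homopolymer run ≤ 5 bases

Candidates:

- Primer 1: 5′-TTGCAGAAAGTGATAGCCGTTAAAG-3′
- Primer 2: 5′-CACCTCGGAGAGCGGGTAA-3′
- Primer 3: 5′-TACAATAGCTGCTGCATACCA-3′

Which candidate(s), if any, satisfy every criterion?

Primer 1 (25 nt, A=9 T=6 G=7 C=3): GC 10/25 = 40.0%, outside 42.9–52.5% ✗; longest run = 3 ✓ — fails.
Primer 2 (19 nt, A=5 T=2 G=7 C=5): GC 12/19 = 63.2%, outside 42.9–52.5% ✗; longest run = 3 ✓ — fails.
Primer 3 (21 nt, A=7 T=5 G=3 C=6): GC 9/21 = 42.9% ✓; longest run = 2 ✓ — passes.

Primer 3 only.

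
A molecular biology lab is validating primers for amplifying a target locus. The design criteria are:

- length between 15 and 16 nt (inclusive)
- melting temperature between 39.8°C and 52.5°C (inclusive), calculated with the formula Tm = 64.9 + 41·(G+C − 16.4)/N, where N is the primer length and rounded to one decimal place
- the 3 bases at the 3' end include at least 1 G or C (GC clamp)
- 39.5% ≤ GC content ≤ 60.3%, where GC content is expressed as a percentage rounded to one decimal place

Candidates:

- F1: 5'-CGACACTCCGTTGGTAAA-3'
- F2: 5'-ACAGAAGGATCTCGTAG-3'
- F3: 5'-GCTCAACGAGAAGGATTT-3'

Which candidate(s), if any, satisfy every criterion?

F1 (18 nt, A=5 T=4 G=4 C=5): length 18, outside 15–16 ✗; Tm = 64.9 + 41·(9 − 16.4)/18 = 48.0°C ✓; 3' end AAA has 0 G/C, need ≥1 ✗; GC 9/18 = 50.0% ✓ — fails.
F2 (17 nt, A=6 T=3 G=5 C=3): length 17, outside 15–16 ✗; Tm = 64.9 + 41·(8 − 16.4)/17 = 44.6°C ✓; 3' end TAG has 1 G/C ✓; GC 8/17 = 47.1% ✓ — fails.
F3 (18 nt, A=6 T=4 G=5 C=3): length 18, outside 15–16 ✗; Tm = 64.9 + 41·(8 − 16.4)/18 = 45.8°C ✓; 3' end TTT has 0 G/C, need ≥1 ✗; GC 8/18 = 44.4% ✓ — fails.

None of the candidates satisfy all criteria.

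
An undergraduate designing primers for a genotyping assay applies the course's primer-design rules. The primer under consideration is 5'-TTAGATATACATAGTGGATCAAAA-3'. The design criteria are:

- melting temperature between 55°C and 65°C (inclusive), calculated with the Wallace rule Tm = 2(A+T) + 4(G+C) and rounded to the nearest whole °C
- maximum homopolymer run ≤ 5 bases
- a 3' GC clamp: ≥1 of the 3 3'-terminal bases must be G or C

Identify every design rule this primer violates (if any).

Base counts: A=11, T=7, G=4, C=2 (length 24).
Tm: Tm = 2·18 + 4·6 = 60°C ✓
homopolymer run: longest run = 4 ✓
GC clamp: 3' end AAA has 0 G/C, need ≥1 ✗

Fails: GC clamp.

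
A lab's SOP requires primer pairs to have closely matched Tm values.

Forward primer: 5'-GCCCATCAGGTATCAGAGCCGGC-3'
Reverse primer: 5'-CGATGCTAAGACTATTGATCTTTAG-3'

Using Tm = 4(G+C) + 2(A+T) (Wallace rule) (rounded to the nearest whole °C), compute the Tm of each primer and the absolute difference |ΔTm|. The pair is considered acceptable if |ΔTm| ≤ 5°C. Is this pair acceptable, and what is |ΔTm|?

|ΔTm| = 8°C; the pair is not acceptable.

Forward: A=5 T=3 G=7 C=8 → Tm = 2·8 + 4·15 = 76°C.
Reverse: A=7 T=9 G=5 C=4 → Tm = 2·16 + 4·9 = 68°C.
|ΔTm| = |76 − 68| = 8°C, > 5°C.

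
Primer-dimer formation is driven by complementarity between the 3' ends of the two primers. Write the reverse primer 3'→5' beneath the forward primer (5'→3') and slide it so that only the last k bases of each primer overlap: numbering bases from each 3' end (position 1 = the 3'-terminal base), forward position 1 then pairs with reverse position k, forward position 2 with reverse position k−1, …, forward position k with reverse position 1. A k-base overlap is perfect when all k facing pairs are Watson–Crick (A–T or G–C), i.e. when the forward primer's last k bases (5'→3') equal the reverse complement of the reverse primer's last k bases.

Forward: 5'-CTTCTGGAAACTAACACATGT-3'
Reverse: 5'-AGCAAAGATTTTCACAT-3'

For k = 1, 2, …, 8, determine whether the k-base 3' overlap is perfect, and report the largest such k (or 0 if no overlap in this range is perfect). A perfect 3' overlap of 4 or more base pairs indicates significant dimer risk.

Last 8 bases (5'→3') — forward …ACACATGT, reverse …TTTCACAT.
Reverse complement of the reverse primer's last 8 bases: ATGTGAAA; its first k bases are the reverse complement of the reverse primer's last k bases, so a perfect k-base overlap needs the forward primer's last k bases to equal them.
Comparing (forward last k vs required): k=1: T vs A ✗; k=2: GT vs AT ✗; k=3: TGT vs ATG ✗; k=4: ATGT vs ATGT ✓; k=5: CATGT vs ATGTG ✗; k=6: ACATGT vs ATGTGA ✗; k=7: CACATGT vs ATGTGAA ✗; k=8: ACACATGT vs ATGTGAAA ✗.
Only k = 4 is perfect, so the longest perfect 3' overlap is 4.

Longest perfect overlap: 4 complementary base pairs; significant dimer risk (threshold 4).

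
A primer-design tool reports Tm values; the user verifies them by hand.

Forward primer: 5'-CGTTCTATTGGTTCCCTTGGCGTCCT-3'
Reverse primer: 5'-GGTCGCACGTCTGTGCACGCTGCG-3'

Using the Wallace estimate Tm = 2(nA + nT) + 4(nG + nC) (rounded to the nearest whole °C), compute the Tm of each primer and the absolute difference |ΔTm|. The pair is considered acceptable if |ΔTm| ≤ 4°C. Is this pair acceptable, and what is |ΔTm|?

Forward: A=1 T=11 G=6 C=8 → Tm = 2·12 + 4·14 = 80°C.
Reverse: A=2 T=5 G=9 C=8 → Tm = 2·7 + 4·17 = 82°C.
|ΔTm| = |80 − 82| = 2°C, ≤ 4°C.

|ΔTm| = 2°C; the pair is acceptable.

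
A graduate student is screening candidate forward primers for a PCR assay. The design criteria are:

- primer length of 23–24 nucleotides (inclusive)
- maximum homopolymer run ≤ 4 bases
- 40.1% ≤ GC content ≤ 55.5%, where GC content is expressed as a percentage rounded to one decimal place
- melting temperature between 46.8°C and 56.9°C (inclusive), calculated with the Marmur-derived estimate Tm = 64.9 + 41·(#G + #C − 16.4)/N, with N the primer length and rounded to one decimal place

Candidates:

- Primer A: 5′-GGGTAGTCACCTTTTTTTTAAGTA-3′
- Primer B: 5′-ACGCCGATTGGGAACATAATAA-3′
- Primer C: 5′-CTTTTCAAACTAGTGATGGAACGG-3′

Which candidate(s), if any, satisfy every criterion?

Primer C only.

Primer A (24 nt, A=5 T=11 G=5 C=3): length 24 ✓; longest run = 8, exceeds 4 ✗; GC 8/24 = 33.3%, outside 40.1–55.5% ✗; Tm = 64.9 + 41·(8 − 16.4)/24 = 50.6°C ✓ — fails.
Primer B (22 nt, A=9 T=4 G=5 C=4): length 22, outside 23–24 ✗; longest run = 3 ✓; GC 9/22 = 40.9% ✓; Tm = 64.9 + 41·(9 − 16.4)/22 = 51.1°C ✓ — fails.
Primer C (24 nt, A=7 T=7 G=6 C=4): length 24 ✓; longest run = 4 ✓; GC 10/24 = 41.7% ✓; Tm = 64.9 + 41·(10 − 16.4)/24 = 54.0°C ✓ — passes.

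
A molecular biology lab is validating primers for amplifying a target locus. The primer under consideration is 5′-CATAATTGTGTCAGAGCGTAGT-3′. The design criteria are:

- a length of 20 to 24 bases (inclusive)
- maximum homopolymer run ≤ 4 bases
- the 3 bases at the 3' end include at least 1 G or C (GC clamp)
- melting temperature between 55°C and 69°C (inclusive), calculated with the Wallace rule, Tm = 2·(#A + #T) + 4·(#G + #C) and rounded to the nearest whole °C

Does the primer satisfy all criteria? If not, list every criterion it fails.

Meets all criteria.

Base counts: A=6, T=7, G=6, C=3 (length 22).
length: length 22 ✓
homopolymer run: longest run = 2 ✓
GC clamp: 3' end AGT has 1 G/C ✓
Tm: Tm = 2·13 + 4·9 = 62°C ✓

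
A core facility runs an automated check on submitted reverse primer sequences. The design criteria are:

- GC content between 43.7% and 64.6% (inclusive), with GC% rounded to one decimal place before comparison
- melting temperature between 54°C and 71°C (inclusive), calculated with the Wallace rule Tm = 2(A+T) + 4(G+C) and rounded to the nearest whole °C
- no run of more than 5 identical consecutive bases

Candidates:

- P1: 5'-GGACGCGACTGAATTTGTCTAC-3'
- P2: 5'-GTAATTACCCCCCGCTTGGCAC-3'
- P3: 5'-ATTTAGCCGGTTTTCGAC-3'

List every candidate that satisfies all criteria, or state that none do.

P1 (22 nt, A=5 T=6 G=6 C=5): GC 11/22 = 50.0% ✓; Tm = 2·11 + 4·11 = 66°C ✓; longest run = 3 ✓ — passes.
P2 (22 nt, A=4 T=5 G=4 C=9): GC 13/22 = 59.1% ✓; Tm = 2·9 + 4·13 = 70°C ✓; longest run = 6, exceeds 5 ✗ — fails.
P3 (18 nt, A=3 T=7 G=4 C=4): GC 8/18 = 44.4% ✓; Tm = 2·10 + 4·8 = 52°C, outside 54–71°C ✗; longest run = 4 ✓ — fails.

P1 only.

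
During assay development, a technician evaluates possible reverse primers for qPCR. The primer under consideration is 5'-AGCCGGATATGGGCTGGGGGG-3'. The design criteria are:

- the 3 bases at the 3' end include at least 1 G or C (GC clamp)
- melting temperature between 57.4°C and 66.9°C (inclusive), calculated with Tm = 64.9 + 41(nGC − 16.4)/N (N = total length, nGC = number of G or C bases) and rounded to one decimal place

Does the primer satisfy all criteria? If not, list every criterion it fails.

Base counts: A=3, T=3, G=12, C=3 (length 21).
GC clamp: 3' end GGG has 3 G/C ✓
Tm: Tm = 64.9 + 41·(15 − 16.4)/21 = 62.2°C ✓

Meets all criteria.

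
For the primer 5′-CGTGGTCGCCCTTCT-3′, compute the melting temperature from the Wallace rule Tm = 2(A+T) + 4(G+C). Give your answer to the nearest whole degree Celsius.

50°C

Base counts: A=0, T=5, G=4, C=6 (length 15).
Tm = 2·(0+5) + 4·(4+6) = 2·5 + 4·10 = 10 + 40 = 50°C.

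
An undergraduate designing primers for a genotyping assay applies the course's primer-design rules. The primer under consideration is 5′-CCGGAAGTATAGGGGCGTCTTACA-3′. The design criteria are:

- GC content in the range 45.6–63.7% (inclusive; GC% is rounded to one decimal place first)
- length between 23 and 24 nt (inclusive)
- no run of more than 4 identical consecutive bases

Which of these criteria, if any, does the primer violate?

Meets all criteria.

Base counts: A=6, T=5, G=8, C=5 (length 24).
GC content: GC 13/24 = 54.2% ✓
length: length 24 ✓
homopolymer run: longest run = 4 ✓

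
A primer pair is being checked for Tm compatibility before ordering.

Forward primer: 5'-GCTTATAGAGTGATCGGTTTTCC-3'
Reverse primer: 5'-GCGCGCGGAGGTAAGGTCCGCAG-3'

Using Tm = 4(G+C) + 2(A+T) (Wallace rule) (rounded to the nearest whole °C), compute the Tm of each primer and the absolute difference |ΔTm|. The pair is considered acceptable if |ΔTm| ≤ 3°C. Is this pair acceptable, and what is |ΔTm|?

|ΔTm| = 14°C; the pair is not acceptable.

Forward: A=4 T=9 G=6 C=4 → Tm = 2·13 + 4·10 = 66°C.
Reverse: A=4 T=2 G=11 C=6 → Tm = 2·6 + 4·17 = 80°C.
|ΔTm| = |66 − 80| = 14°C, > 3°C.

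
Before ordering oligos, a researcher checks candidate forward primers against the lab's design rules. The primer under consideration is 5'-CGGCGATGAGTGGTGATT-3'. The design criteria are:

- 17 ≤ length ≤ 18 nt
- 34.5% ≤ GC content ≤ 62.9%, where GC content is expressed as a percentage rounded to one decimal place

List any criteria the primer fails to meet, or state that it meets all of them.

Meets all criteria.

Base counts: A=3, T=5, G=8, C=2 (length 18).
length: length 18 ✓
GC content: GC 10/18 = 55.6% ✓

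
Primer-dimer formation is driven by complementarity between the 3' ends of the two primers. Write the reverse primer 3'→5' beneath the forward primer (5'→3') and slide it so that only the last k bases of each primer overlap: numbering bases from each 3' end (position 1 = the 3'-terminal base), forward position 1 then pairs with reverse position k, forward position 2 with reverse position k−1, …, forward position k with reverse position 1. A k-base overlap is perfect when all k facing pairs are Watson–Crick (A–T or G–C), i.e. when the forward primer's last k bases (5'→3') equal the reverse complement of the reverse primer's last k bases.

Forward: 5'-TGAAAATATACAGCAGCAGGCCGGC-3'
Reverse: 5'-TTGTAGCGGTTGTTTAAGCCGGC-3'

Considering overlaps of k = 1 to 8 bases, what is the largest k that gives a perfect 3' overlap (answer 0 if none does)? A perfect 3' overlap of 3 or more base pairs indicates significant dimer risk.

Last 8 bases (5'→3') — forward …AGGCCGGC, reverse …AAGCCGGC.
Reverse complement of the reverse primer's last 8 bases: GCCGGCTT; its first k bases are the reverse complement of the reverse primer's last k bases, so a perfect k-base overlap needs the forward primer's last k bases to equal them.
Comparing (forward last k vs required): k=1: C vs G ✗; k=2: GC vs GC ✓; k=3: GGC vs GCC ✗; k=4: CGGC vs GCCG ✗; k=5: CCGGC vs GCCGG ✗; k=6: GCCGGC vs GCCGGC ✓; k=7: GGCCGGC vs GCCGGCT ✗; k=8: AGGCCGGC vs GCCGGCTT ✗.
Perfect overlaps at k = 2, 6; the largest is 6.

Longest perfect overlap: 6 complementary base pairs; significant dimer risk (threshold 3).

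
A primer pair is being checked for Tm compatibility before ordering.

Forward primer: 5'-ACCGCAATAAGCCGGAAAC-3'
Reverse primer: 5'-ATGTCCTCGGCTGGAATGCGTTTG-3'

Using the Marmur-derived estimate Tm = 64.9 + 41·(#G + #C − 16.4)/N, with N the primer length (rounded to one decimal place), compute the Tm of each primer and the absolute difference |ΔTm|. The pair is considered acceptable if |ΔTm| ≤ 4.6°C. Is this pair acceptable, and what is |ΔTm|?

Forward: G+C = 10, N = 19 → Tm = 64.9 + 41·(10 − 16.4)/19 = 51.1°C.
Reverse: G+C = 13, N = 24 → Tm = 64.9 + 41·(13 − 16.4)/24 = 59.1°C.
|ΔTm| = |51.1 − 59.1| = 8.0°C, > 4.6°C.

|ΔTm| = 8.0°C; the pair is not acceptable.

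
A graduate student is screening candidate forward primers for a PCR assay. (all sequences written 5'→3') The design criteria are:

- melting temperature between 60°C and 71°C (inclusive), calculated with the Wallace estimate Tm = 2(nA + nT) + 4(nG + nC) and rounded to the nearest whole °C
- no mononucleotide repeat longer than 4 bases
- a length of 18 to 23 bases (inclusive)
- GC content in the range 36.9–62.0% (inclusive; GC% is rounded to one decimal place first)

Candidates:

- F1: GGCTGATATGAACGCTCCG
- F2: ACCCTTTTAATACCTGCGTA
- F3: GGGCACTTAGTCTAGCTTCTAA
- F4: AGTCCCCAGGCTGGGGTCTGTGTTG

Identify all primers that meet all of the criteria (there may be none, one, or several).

F1 and F3.

F1 (19 nt, A=4 T=4 G=6 C=5): Tm = 2·8 + 4·11 = 60°C ✓; longest run = 2 ✓; length 19 ✓; GC 11/19 = 57.9% ✓ — passes.
F2 (20 nt, A=5 T=7 G=2 C=6): Tm = 2·12 + 4·8 = 56°C, outside 60–71°C ✗; longest run = 4 ✓; length 20 ✓; GC 8/20 = 40.0% ✓ — fails.
F3 (22 nt, A=5 T=7 G=5 C=5): Tm = 2·12 + 4·10 = 64°C ✓; longest run = 3 ✓; length 22 ✓; GC 10/22 = 45.5% ✓ — passes.
F4 (25 nt, A=2 T=7 G=10 C=6): Tm = 2·9 + 4·16 = 82°C, outside 60–71°C ✗; longest run = 4 ✓; length 25, outside 18–23 ✗; GC 16/25 = 64.0%, outside 36.9–62.0% ✗ — fails.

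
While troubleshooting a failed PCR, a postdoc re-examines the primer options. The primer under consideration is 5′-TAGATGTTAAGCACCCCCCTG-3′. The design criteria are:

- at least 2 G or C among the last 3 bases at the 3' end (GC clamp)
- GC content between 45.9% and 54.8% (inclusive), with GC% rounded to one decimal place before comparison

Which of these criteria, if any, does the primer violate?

Meets all criteria.

Base counts: A=5, T=5, G=4, C=7 (length 21).
GC clamp: 3' end CTG has 2 G/C ✓
GC content: GC 11/21 = 52.4% ✓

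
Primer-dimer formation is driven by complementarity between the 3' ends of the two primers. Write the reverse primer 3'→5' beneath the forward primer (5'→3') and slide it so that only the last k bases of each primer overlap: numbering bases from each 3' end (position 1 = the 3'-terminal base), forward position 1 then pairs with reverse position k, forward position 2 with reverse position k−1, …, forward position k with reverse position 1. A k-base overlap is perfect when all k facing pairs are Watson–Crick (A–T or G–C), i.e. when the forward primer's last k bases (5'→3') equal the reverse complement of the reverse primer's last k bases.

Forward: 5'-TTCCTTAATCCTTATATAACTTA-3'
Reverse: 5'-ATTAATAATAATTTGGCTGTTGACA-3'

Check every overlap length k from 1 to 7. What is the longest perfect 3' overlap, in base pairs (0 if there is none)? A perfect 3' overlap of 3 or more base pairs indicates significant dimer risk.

Longest perfect overlap: 0 complementary base pairs; below the dimer-risk threshold (threshold 3).

Last 7 bases (5'→3') — forward …TAACTTA, reverse …GTTGACA.
Reverse complement of the reverse primer's last 7 bases: TGTCAAC; its first k bases are the reverse complement of the reverse primer's last k bases, so a perfect k-base overlap needs the forward primer's last k bases to equal them.
Comparing (forward last k vs required): k=1: A vs T ✗; k=2: TA vs TG ✗; k=3: TTA vs TGT ✗; k=4: CTTA vs TGTC ✗; k=5: ACTTA vs TGTCA ✗; k=6: AACTTA vs TGTCAA ✗; k=7: TAACTTA vs TGTCAAC ✗.
No overlap length from 1 to 7 is perfect, so the longest perfect 3' overlap is 0.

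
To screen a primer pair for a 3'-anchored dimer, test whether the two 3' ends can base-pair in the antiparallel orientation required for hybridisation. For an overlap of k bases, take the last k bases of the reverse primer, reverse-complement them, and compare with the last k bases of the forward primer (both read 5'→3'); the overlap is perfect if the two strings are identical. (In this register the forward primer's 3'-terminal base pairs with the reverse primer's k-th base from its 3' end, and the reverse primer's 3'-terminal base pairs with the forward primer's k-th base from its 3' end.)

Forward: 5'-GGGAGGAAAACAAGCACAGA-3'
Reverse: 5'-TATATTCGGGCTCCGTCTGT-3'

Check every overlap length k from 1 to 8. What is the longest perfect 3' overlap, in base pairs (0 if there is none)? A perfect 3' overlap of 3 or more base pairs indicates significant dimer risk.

Longest perfect overlap: 5 complementary base pairs; significant dimer risk (threshold 3).

Last 8 bases (5'→3') — forward …AGCACAGA, reverse …CCGTCTGT.
Reverse complement of the reverse primer's last 8 bases: ACAGACGG; its first k bases are the reverse complement of the reverse primer's last k bases, so a perfect k-base overlap needs the forward primer's last k bases to equal them.
Comparing (forward last k vs required): k=1: A vs A ✓; k=2: GA vs AC ✗; k=3: AGA vs ACA ✗; k=4: CAGA vs ACAG ✗; k=5: ACAGA vs ACAGA ✓; k=6: CACAGA vs ACAGAC ✗; k=7: GCACAGA vs ACAGACG ✗; k=8: AGCACAGA vs ACAGACGG ✗.
Perfect overlaps at k = 1, 5; the largest is 5.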